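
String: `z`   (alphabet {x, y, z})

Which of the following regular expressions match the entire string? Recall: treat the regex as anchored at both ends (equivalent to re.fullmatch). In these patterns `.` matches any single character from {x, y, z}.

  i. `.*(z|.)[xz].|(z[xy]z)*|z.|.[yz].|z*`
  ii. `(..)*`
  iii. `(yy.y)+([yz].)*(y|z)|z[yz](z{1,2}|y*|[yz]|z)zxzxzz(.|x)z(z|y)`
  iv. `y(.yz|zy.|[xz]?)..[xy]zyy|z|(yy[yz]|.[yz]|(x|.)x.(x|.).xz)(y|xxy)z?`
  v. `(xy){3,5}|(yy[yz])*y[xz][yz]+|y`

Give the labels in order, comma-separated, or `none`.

i → match
ii → no match
iii → no match
iv → match
v → no match

i, iv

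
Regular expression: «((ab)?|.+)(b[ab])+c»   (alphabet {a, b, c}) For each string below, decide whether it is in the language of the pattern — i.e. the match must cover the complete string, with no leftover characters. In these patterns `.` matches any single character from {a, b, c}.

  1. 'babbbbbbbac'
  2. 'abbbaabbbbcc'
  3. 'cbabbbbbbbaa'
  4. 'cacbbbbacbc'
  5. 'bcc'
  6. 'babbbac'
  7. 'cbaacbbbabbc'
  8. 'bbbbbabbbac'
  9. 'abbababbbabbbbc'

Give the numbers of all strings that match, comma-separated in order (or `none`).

1, 6, 7, 8, 9

1 → match
2 → no match
3 → no match — must end with 'c'
4 → no match
5 → no match
6 → match
7 → match
8 → match
9 → match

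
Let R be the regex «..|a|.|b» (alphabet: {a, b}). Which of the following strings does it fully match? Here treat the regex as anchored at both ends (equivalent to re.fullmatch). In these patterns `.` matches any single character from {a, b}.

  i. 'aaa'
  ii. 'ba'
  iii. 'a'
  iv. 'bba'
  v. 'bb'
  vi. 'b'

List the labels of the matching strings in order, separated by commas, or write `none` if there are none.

ii, iii, v, vi

i. 'aaa' → no match
ii. 'ba' → match
iii. 'a' → match
iv. 'bba' → no match
v. 'bb' → match
vi. 'b' → match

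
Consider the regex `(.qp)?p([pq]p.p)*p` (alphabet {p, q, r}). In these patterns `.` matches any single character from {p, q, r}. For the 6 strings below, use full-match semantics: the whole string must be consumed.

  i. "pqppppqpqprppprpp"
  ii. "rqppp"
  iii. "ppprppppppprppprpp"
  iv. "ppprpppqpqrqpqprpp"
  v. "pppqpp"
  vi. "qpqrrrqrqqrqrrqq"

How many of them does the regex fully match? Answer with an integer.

4

i → match
ii → match
iii → match
iv → no match
v → match
vi → no match — must end with "p"
Total matched: 4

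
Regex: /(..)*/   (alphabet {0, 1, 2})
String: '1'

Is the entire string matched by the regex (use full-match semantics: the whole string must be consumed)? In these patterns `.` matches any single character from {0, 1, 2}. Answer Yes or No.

No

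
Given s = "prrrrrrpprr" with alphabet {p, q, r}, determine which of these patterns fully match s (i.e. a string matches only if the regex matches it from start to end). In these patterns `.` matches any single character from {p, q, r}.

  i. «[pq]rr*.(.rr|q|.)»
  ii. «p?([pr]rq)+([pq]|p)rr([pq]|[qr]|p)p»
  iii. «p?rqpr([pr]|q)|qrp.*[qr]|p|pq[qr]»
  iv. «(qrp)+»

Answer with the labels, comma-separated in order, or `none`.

i

i → match
ii → no match — must end with "p"
iii → no match
iv → no match — must start with "qrp"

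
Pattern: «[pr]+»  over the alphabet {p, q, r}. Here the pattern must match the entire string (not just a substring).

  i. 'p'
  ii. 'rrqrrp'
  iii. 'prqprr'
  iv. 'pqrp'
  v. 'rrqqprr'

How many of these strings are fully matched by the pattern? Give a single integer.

1

i → match
ii → no match
iii → no match
iv → no match
v → no match
Total matched: 1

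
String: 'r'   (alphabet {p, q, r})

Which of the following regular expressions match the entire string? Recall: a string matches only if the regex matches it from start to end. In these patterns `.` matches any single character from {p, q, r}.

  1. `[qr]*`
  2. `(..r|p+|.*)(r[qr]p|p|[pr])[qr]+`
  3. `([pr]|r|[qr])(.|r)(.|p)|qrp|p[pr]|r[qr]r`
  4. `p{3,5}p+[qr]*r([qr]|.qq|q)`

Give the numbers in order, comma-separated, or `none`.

1 → match
2 → no match
3 → no match
4 → no match — must start with 'p'

1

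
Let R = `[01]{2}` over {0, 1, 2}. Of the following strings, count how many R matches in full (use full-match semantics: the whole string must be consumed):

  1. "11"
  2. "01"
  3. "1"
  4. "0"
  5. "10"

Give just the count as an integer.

3

1 → match
2 → match
3 → no match
4 → no match
5 → match
Total matched: 3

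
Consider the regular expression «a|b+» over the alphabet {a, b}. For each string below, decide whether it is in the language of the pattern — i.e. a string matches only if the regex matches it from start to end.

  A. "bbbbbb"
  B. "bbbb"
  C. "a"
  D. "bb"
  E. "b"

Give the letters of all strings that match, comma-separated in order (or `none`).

A → match
B → match
C → match
D → match
E → match

A, B, C, D, E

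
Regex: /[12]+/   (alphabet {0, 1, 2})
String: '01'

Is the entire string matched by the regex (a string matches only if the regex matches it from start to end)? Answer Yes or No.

No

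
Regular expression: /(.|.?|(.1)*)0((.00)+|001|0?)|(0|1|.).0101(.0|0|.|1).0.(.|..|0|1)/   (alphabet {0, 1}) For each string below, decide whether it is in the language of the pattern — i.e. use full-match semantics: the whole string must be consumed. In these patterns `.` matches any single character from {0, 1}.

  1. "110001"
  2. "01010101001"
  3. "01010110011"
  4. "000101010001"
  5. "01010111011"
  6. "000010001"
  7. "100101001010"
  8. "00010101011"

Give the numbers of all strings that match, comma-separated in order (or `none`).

1, 2, 3, 4, 5, 7, 8

1 → match
2 → match
3 → match
4 → match
5 → match
6 → no match
7 → match
8 → match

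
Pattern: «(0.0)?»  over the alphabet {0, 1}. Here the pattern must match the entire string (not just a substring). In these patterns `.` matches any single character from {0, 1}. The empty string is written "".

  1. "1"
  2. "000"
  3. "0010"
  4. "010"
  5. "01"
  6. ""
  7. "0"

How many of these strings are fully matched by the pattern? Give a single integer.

1 → no match
2 → match
3 → no match
4 → match
5 → no match
6 → match
7 → no match
Total matched: 3

3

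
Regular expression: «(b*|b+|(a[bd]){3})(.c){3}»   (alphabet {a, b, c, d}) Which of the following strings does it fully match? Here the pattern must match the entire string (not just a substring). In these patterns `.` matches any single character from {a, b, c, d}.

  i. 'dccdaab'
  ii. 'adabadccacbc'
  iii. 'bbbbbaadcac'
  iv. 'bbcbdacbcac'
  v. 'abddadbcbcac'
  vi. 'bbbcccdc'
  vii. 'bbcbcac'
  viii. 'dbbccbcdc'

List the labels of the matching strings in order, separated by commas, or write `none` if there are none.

ii, vi, vii

i → no match — must end with 'c'
ii → match
iii → no match
iv → no match
v → no match
vi → match
vii → match
viii → no match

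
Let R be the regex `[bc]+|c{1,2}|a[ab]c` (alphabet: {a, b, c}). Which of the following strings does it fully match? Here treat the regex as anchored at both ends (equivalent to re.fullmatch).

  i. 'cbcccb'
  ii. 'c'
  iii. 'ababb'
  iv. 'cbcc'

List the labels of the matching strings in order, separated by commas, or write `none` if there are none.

i → match
ii → match
iii → no match
iv → match

i, ii, iv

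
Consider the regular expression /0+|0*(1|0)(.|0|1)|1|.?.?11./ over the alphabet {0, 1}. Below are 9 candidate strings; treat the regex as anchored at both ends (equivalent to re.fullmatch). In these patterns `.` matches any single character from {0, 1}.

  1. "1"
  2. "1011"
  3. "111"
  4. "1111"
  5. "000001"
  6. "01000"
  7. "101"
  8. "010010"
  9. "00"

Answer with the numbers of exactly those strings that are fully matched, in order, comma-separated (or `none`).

1 → match
2 → no match
3 → match
4 → match
5 → match
6 → no match
7 → no match
8 → no match
9 → match

1, 3, 4, 5, 9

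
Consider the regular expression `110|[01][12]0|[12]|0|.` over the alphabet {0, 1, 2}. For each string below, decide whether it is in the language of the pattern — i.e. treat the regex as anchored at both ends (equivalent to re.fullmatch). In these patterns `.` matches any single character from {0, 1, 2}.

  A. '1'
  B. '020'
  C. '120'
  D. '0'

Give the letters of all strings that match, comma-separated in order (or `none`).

A, B, C, D

A → match
B → match
C → match
D → match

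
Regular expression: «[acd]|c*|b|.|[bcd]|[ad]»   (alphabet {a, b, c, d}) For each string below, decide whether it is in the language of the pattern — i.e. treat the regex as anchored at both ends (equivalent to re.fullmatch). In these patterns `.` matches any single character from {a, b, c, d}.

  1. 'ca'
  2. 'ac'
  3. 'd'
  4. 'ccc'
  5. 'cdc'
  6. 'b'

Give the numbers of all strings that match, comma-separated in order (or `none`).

1 → no match
2 → no match
3 → match
4 → match
5 → no match
6 → match

3, 4, 6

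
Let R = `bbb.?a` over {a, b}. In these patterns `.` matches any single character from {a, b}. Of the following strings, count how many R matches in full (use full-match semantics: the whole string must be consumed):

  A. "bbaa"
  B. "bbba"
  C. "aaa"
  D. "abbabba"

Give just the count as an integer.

1

A. "bbaa" → no match — must start with "bbb"
B. "bbba" → match
C. "aaa" → no match — must start with "bbb"
D. "abbabba" → no match — must start with "bbb"
Total matched: 1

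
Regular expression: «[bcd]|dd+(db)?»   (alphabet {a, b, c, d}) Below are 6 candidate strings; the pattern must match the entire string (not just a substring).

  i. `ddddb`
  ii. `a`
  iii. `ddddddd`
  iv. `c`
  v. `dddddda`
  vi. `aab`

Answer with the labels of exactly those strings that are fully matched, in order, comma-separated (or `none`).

i → match
ii → no match
iii → match
iv → match
v → no match
vi → no match

i, iii, iv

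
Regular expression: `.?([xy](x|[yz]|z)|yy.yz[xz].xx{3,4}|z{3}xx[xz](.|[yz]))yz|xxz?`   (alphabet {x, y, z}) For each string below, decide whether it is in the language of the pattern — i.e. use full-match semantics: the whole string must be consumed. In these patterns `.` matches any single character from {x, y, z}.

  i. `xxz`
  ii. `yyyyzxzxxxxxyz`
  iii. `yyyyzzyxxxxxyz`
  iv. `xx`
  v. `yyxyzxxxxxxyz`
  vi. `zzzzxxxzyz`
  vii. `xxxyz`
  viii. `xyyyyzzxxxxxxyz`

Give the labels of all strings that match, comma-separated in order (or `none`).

i → match
ii → match
iii → match
iv → match
v → match
vi → match
vii → match
viii → match

i, ii, iii, iv, v, vi, vii, viii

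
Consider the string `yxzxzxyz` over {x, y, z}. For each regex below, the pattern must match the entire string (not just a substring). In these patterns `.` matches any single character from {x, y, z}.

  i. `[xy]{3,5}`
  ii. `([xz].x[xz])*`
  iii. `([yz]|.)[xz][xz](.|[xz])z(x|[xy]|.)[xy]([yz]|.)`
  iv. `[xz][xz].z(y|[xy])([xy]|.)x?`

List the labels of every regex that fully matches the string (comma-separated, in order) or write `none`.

iii

i → no match
ii → no match
iii → match
iv → no match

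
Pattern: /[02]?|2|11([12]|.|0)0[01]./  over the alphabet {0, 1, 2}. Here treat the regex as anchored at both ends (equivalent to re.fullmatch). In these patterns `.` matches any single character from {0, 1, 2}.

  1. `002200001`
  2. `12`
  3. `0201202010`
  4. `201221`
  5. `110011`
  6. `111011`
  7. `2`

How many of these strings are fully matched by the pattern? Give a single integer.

3

1 → no match
2 → no match
3 → no match
4 → no match
5 → match
6 → match
7 → match
Total matched: 3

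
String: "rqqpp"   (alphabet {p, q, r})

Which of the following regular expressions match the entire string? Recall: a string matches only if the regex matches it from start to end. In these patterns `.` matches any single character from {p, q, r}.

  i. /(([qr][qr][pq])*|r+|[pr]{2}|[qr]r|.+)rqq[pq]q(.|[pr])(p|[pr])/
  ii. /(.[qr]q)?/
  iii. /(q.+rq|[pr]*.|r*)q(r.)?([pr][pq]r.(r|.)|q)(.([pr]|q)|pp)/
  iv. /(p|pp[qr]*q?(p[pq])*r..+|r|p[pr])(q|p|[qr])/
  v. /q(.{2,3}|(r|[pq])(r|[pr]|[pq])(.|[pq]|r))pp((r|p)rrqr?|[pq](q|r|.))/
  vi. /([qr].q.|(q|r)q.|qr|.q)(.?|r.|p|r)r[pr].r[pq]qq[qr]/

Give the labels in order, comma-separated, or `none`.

i → no match
ii → no match
iii → match
iv → no match
v → no match — must start with "q"
vi → no match

iii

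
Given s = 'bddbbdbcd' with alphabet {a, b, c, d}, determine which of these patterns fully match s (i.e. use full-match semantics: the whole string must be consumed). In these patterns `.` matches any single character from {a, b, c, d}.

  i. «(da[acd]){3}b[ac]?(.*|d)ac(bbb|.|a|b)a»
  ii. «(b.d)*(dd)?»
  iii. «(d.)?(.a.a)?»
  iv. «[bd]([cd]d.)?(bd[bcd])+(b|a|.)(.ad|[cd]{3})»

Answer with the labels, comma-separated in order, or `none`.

ii

i → no match — must start with 'da'
ii → match
iii → no match
iv → no match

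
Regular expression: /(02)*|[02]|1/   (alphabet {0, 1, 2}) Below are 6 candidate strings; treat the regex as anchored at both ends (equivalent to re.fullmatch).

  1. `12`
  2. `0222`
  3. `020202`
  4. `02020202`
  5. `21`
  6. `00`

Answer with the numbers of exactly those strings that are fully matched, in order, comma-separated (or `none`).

1 → no match
2 → no match
3 → match
4 → match
5 → no match
6 → no match

3, 4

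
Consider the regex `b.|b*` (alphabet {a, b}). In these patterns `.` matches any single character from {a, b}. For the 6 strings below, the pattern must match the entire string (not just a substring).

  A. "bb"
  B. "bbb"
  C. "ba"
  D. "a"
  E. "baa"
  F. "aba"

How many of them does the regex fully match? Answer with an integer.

A → match
B → match
C → match
D → no match
E → no match
F → no match
Total matched: 3

3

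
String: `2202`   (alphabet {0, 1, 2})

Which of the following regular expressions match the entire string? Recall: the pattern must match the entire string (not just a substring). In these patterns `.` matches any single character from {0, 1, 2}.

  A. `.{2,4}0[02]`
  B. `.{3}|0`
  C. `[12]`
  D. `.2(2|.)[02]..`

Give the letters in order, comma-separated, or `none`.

A

A → match
B → no match
C → no match
D → no match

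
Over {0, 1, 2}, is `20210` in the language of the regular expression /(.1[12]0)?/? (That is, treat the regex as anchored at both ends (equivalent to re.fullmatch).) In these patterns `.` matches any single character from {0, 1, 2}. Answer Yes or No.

No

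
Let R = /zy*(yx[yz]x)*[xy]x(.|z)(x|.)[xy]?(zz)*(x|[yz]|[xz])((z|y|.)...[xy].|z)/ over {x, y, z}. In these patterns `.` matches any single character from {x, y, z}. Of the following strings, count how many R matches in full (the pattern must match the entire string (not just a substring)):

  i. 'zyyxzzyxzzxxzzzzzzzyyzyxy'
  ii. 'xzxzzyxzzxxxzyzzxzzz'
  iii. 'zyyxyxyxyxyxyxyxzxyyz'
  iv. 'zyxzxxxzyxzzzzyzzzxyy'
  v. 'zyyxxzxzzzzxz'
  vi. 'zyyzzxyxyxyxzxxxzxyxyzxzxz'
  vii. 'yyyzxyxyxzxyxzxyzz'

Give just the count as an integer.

3

i → no match
ii → no match — must start with 'z'
iii → match
iv → match
v → match
vi → no match
vii → no match — must start with 'z'
Total matched: 3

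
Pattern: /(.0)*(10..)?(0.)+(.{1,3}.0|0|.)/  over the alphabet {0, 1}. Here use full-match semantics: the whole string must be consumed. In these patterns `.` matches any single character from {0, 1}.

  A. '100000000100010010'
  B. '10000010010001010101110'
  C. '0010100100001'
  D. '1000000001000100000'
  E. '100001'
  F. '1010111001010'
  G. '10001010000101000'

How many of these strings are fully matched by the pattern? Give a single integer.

5

A → match
B → match
C → match
D → match
E → no match
F → no match
G → match
Total matched: 5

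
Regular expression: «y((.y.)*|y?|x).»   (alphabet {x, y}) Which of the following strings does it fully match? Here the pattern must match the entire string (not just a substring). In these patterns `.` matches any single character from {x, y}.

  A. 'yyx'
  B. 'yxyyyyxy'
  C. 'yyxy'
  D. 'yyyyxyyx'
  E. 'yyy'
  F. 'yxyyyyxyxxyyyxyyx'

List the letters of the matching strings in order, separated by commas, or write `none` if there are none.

A → match
B → match
C → no match
D → match
E → match
F → no match

A, B, D, E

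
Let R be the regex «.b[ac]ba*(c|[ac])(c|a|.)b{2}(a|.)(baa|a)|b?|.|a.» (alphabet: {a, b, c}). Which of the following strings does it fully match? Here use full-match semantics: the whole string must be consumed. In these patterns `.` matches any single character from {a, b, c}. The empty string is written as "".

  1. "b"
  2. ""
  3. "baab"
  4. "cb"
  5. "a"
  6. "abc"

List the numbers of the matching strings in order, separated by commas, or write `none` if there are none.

1 → match
2 → match
3 → no match
4 → no match
5 → match
6 → no match

1, 2, 5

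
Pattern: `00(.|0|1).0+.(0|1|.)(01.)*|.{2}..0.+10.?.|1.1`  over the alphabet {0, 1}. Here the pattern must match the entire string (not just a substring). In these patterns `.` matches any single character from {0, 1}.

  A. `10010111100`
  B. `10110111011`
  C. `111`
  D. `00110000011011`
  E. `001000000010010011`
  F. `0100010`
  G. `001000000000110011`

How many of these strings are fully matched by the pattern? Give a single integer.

A → match
B → match
C → match
D → match
E → match
F → no match
G → no match
Total matched: 5

5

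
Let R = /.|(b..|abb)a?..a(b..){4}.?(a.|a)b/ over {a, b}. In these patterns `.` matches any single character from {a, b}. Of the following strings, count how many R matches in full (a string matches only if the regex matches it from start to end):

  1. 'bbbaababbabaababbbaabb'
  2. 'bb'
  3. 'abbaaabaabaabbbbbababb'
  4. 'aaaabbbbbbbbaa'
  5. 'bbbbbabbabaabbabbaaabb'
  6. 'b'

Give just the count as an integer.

1 → match
2. 'bb' → no match
3 → match
4 → no match
5 → match
6. 'b' → match
Total matched: 4

4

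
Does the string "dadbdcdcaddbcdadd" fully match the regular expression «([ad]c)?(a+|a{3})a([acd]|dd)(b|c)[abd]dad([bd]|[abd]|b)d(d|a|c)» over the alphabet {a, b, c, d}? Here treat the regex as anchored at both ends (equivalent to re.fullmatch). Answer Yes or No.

No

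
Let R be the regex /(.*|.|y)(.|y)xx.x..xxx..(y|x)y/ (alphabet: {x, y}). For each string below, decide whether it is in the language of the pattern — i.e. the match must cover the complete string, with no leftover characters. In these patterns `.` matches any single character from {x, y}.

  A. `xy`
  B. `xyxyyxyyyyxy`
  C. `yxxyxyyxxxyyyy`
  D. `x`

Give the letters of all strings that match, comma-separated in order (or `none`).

C

A. `xy` → no match
B. `xyxyyxyyyyxy` → no match
C → match
D. `x` → no match — must end with `y`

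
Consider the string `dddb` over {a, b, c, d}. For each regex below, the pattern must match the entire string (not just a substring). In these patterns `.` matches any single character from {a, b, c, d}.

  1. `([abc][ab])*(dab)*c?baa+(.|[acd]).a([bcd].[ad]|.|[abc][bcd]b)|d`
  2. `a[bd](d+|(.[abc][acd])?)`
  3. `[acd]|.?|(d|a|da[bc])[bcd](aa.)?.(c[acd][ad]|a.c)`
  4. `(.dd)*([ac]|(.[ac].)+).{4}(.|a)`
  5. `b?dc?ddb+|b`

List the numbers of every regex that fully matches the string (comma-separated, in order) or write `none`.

5

1 → no match
2 → no match — must start with `a`
3 → no match
4 → no match
5 → match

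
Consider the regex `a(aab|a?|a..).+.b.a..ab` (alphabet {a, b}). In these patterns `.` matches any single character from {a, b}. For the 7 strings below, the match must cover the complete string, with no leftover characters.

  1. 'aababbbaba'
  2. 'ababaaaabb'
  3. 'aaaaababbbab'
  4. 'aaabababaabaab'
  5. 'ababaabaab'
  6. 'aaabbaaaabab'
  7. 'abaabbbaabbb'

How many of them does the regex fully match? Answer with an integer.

2

1 → no match — must end with 'ab'
2 → no match — must end with 'ab'
3 → no match
4 → match
5 → match
6 → no match
7 → no match — must end with 'ab'
Total matched: 2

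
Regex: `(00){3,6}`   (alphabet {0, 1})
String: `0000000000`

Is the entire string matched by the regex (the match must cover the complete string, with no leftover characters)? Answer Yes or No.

Yes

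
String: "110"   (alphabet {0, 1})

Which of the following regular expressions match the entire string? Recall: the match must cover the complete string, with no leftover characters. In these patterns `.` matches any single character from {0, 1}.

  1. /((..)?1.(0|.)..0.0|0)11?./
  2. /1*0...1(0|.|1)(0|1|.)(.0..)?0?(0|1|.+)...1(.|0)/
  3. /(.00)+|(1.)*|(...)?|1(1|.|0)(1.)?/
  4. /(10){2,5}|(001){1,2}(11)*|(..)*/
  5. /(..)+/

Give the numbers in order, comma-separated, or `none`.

1 → no match
2 → no match
3 → match
4 → no match
5 → no match

3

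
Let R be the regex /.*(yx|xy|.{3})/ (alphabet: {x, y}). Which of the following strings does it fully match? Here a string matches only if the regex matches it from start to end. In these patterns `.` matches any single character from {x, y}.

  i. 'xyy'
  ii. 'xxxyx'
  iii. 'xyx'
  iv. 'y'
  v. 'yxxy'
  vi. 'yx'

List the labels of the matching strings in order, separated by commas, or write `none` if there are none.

i → match
ii → match
iii → match
iv → no match
v → match
vi → match

i, ii, iii, v, vi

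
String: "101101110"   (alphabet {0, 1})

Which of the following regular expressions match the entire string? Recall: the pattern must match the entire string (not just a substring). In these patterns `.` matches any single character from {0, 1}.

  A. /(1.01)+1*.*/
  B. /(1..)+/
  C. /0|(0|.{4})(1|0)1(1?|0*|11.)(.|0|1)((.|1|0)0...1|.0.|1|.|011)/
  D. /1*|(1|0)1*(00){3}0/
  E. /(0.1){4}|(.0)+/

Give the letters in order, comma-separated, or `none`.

B, C

A → no match
B → match
C → match
D → no match
E → no match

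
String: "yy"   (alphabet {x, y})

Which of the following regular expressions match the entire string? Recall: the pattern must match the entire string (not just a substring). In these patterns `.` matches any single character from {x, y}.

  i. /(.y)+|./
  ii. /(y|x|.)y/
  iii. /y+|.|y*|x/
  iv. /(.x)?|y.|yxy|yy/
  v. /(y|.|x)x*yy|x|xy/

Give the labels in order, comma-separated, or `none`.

i, ii, iii, iv

i → match
ii → match
iii → match
iv → match
v → no match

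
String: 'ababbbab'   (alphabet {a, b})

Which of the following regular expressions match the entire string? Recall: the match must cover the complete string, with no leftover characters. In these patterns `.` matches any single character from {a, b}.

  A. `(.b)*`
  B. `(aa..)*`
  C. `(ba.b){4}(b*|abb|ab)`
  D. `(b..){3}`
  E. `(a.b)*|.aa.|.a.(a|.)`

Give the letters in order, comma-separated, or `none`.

A

A → match
B → no match
C → no match — must start with 'ba'
D → no match — must start with 'b'
E → no match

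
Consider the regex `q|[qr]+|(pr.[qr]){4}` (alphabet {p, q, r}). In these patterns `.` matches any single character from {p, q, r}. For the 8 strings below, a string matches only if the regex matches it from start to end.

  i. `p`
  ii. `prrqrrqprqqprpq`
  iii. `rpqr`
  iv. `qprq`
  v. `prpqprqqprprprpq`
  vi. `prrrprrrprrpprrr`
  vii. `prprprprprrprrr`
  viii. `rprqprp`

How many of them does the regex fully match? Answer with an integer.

1

i → no match
ii → no match
iii → no match
iv → no match
v → match
vi → no match
vii → no match
viii → no match
Total matched: 1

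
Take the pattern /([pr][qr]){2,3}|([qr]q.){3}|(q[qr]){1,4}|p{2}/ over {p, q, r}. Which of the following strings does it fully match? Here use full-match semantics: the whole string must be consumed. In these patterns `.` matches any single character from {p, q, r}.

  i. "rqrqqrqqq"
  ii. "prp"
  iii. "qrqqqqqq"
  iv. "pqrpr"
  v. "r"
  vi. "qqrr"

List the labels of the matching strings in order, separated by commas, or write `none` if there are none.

i → match
ii → no match
iii → match
iv → no match
v → no match
vi → no match

i, iii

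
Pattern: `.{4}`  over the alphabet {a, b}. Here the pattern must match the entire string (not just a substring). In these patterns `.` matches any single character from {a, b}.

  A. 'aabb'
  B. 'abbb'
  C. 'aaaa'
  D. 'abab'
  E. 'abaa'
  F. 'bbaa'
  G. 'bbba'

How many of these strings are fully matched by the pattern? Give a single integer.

A → match
B → match
C → match
D → match
E → match
F → match
G → match
Total matched: 7

7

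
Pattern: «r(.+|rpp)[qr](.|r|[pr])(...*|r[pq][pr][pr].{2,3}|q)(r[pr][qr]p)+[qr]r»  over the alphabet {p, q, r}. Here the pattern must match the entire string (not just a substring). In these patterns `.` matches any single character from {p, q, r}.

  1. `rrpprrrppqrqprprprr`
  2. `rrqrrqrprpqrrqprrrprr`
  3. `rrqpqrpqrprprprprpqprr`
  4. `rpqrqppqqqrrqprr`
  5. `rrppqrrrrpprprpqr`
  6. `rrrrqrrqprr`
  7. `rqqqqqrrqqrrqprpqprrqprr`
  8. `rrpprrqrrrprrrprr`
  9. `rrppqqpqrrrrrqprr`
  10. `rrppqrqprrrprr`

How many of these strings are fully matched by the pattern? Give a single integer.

1 → match
2 → match
3 → match
4 → match
5 → match
6 → match
7 → match
8 → match
9 → match
10 → match
Total matched: 10

10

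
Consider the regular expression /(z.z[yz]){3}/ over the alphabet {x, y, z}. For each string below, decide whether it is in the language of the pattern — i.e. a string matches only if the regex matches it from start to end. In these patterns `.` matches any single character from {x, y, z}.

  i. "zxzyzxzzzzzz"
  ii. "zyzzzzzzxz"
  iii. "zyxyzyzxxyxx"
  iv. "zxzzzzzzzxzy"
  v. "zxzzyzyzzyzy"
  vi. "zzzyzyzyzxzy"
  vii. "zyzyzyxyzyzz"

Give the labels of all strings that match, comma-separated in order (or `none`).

i. "zxzyzxzzzzzz" → match
ii. "zyzzzzzzxz" → no match
iii. "zyxyzyzxxyxx" → no match
iv. "zxzzzzzzzxzy" → match
v. "zxzzyzyzzyzy" → no match
vi. "zzzyzyzyzxzy" → match
vii. "zyzyzyxyzyzz" → no match

i, iv, vi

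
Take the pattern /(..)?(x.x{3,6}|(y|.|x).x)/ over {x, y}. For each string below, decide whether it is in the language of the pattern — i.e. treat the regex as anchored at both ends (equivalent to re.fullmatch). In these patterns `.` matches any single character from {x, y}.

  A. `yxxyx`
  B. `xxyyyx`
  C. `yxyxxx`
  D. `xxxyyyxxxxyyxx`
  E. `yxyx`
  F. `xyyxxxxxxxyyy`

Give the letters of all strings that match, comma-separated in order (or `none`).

A → match
B → no match
C → no match
D → no match
E → no match
F → no match — must end with `x`

A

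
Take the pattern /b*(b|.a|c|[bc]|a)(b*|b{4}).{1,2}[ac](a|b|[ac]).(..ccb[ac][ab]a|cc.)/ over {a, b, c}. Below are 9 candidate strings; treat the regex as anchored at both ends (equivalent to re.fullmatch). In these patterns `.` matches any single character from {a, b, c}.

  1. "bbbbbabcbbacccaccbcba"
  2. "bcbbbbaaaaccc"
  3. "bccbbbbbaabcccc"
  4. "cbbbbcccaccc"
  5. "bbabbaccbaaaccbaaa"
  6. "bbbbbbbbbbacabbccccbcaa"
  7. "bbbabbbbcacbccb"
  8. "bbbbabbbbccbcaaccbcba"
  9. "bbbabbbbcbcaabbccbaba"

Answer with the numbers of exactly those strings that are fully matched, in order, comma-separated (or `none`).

2, 4, 5, 6, 7, 8, 9

1 → no match
2 → match
3 → no match
4 → match
5 → match
6 → match
7 → match
8 → match
9 → match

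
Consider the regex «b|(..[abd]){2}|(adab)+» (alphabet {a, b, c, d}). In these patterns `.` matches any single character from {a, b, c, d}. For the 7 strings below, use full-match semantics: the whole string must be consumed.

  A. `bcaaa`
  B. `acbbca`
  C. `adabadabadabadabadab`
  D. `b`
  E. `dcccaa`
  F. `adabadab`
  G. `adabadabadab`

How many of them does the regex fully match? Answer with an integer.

5

A → no match
B → match
C → match
D → match
E → no match
F → match
G → match
Total matched: 5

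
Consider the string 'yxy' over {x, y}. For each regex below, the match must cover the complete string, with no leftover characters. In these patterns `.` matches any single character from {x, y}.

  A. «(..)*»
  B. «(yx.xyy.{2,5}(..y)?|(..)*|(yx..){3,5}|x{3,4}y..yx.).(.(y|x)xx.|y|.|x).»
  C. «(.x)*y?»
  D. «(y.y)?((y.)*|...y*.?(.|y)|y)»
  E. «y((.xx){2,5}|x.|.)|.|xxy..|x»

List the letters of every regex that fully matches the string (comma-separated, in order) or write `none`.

A → no match
B → match
C → match
D → match
E → match

B, C, D, E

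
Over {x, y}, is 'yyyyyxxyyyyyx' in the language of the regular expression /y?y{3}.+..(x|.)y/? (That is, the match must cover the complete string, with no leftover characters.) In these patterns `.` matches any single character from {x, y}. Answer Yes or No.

Every match must end with 'y', but 'yyyyyxxyyyyyx' does not.

No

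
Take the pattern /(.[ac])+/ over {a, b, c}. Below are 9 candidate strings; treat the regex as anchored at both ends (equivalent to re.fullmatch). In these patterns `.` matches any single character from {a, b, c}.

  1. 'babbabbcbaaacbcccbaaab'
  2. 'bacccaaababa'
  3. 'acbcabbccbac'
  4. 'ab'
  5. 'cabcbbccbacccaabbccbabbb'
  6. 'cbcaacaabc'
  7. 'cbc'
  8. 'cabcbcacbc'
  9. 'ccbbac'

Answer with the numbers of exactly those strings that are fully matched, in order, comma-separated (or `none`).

2, 8

1 → no match
2 → match
3 → no match
4 → no match
5 → no match
6 → no match
7 → no match
8 → match
9 → no match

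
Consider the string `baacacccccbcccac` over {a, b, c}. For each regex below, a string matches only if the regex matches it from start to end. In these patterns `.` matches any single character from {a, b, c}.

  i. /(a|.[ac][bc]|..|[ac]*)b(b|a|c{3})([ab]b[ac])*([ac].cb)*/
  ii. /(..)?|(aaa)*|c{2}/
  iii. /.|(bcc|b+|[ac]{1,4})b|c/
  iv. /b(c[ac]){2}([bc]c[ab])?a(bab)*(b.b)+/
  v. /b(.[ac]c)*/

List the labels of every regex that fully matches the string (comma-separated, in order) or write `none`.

i → no match
ii → no match
iii → no match
iv → no match — must start with `bc`
v → match

v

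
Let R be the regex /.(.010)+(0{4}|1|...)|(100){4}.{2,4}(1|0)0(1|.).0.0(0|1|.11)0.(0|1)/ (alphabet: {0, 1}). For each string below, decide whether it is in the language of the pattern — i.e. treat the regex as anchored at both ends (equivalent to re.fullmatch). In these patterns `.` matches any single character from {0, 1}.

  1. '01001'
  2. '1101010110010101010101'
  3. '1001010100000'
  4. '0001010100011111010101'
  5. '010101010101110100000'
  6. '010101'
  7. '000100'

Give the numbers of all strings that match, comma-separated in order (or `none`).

1 → no match
2 → no match
3 → match
4 → no match
5 → no match
6 → match
7 → no match

3, 6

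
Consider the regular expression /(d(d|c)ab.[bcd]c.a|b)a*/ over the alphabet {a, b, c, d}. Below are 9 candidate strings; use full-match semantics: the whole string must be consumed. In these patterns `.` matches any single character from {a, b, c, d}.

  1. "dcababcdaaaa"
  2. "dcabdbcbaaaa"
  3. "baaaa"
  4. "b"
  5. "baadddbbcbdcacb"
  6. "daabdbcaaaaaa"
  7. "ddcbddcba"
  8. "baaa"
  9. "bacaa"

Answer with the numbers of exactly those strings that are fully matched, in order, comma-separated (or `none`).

1. "dcababcdaaaa" → match
2. "dcabdbcbaaaa" → match
3. "baaaa" → match
4. "b" → match
5 → no match
6 → no match
7. "ddcbddcba" → no match
8. "baaa" → match
9. "bacaa" → no match

1, 2, 3, 4, 8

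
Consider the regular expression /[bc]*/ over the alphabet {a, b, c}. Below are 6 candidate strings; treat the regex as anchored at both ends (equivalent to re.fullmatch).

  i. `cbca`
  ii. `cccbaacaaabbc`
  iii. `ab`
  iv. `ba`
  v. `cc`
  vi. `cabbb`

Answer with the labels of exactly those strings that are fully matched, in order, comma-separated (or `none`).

v

i. `cbca` → no match
ii → no match
iii. `ab` → no match
iv. `ba` → no match
v. `cc` → match
vi. `cabbb` → no match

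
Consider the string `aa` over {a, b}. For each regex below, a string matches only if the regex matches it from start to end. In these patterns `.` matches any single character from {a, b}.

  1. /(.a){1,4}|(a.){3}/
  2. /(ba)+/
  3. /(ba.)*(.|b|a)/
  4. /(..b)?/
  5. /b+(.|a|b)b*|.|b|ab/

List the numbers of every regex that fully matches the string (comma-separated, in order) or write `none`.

1 → match
2 → no match — must start with `ba`
3 → no match
4 → no match
5 → no match

1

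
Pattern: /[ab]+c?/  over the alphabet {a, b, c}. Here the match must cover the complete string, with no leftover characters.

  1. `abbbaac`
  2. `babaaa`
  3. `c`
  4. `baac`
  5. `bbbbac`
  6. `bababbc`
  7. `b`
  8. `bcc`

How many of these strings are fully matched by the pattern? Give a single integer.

1 → match
2 → match
3 → no match
4 → match
5 → match
6 → match
7 → match
8 → no match
Total matched: 6

6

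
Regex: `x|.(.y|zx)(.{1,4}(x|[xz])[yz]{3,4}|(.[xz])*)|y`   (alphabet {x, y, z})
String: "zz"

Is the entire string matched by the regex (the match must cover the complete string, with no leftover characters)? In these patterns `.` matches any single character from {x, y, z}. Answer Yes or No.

No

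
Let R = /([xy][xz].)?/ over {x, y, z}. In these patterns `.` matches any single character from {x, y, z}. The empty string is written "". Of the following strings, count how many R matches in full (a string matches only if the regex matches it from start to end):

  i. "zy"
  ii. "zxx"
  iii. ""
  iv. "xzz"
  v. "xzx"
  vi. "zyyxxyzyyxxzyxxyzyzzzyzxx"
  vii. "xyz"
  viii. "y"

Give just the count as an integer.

i. "zy" → no match
ii. "zxx" → no match
iii. "" → match
iv. "xzz" → match
v. "xzx" → match
vi → no match
vii. "xyz" → no match
viii. "y" → no match
Total matched: 3

3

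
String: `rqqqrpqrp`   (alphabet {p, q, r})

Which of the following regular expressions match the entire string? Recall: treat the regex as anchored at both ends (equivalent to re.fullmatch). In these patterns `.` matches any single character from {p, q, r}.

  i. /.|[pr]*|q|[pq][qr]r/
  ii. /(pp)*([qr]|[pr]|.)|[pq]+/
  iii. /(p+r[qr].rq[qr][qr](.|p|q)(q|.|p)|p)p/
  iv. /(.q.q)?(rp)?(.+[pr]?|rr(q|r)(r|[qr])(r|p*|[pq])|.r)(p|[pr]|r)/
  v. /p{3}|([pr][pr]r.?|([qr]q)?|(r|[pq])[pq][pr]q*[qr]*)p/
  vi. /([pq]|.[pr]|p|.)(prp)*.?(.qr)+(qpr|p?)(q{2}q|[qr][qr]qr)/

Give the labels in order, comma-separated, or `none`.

i → no match
ii → no match
iii → no match — must start with `p`
iv → match
v → no match
vi → no match

iv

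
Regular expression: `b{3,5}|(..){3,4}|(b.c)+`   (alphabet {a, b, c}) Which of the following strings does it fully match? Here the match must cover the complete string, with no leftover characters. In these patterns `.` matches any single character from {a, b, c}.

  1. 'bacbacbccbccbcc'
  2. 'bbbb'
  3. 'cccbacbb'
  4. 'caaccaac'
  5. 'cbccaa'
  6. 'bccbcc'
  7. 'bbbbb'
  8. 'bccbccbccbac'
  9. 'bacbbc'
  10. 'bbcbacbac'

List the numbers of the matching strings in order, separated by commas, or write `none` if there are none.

1 → match
2 → match
3 → match
4 → match
5 → match
6 → match
7 → match
8 → match
9 → match
10 → match

1, 2, 3, 4, 5, 6, 7, 8, 9, 10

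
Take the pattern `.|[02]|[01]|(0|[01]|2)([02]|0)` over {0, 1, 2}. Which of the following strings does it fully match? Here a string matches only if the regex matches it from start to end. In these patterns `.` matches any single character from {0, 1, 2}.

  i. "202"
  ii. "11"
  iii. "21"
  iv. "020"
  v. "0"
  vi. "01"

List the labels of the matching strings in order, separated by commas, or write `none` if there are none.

v

i → no match
ii → no match
iii → no match
iv → no match
v → match
vi → no match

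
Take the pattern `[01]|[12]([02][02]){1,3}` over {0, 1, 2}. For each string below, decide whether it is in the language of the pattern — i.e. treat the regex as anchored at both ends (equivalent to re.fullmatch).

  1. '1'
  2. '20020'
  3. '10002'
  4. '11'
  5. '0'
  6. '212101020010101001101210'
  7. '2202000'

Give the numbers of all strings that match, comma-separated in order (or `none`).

1, 2, 3, 5, 7

1 → match
2 → match
3 → match
4 → no match
5 → match
6 → no match
7 → match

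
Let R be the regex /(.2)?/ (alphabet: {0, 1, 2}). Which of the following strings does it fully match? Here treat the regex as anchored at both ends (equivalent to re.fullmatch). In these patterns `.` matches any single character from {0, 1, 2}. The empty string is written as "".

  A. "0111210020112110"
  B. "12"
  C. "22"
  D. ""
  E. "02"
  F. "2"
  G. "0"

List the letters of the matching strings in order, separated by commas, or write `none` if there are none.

B, C, D, E

A → no match
B → match
C → match
D → match
E → match
F → no match
G → no match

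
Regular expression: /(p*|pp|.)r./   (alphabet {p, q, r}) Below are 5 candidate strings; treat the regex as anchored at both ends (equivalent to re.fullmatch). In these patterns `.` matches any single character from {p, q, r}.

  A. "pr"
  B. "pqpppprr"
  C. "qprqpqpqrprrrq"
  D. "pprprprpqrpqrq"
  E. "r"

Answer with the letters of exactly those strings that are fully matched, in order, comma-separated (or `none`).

none

A → no match
B → no match
C → no match
D → no match
E → no match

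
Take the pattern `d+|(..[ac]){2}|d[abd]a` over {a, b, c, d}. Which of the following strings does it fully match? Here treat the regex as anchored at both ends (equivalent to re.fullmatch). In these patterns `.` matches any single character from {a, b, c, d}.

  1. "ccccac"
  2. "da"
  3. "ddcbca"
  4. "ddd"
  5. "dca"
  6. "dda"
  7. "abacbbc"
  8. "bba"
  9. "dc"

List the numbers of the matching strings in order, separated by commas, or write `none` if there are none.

1 → match
2 → no match
3 → match
4 → match
5 → no match
6 → match
7 → no match
8 → no match
9 → no match

1, 3, 4, 6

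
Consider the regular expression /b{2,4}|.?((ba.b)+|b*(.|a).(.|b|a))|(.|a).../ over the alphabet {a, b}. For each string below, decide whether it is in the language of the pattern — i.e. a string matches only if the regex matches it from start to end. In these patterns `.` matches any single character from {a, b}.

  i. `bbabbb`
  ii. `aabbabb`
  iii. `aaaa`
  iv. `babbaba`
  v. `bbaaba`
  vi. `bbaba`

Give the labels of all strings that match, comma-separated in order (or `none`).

i. `bbabbb` → no match
ii. `aabbabb` → no match
iii. `aaaa` → match
iv. `babbaba` → no match
v. `bbaaba` → no match
vi. `bbaba` → match

iii, vi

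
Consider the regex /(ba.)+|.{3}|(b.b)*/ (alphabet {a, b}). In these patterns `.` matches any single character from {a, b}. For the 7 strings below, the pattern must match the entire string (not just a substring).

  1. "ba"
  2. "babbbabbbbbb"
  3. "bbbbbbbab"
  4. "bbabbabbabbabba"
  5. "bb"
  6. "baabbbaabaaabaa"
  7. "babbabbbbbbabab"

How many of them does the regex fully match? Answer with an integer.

1

1 → no match
2 → no match
3 → match
4 → no match
5 → no match
6 → no match
7 → no match
Total matched: 1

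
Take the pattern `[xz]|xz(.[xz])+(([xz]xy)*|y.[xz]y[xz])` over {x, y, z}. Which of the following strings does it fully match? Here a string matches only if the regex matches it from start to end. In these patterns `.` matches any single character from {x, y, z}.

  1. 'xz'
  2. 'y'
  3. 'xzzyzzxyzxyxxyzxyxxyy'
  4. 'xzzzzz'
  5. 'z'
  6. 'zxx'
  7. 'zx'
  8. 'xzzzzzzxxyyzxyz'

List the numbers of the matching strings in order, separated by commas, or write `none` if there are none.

1 → no match
2 → no match
3 → no match
4 → match
5 → match
6 → no match
7 → no match
8 → no match

4, 5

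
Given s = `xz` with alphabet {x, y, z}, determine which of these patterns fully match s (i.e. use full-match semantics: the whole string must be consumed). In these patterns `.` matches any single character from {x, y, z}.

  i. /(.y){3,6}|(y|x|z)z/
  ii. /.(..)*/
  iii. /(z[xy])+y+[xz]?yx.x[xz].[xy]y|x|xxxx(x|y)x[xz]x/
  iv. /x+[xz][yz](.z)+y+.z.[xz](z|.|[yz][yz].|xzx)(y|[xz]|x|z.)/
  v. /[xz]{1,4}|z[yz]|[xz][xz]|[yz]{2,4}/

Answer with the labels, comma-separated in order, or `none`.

i → match
ii → no match
iii → no match
iv → no match
v → match

i, v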